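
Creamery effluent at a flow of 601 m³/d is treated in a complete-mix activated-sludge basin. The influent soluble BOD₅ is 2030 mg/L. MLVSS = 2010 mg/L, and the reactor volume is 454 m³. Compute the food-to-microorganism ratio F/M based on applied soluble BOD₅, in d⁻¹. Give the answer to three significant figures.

F/M = Q·S₀ / (V·X) = 601 × 2030 / (454.0 × 2010) = 1.337 g soluble BOD₅·(g VSS·d)⁻¹.

F/M ≈ 1.34 d⁻¹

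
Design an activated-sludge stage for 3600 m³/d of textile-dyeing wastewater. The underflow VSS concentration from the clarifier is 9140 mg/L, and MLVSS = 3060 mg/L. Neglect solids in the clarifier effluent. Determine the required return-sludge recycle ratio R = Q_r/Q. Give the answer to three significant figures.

Mass balance around the secondary clarifier (neglecting effluent solids): R = X / (X_r − X) = 3060 / (9140 − 3060) = 0.5033.

R ≈ 0.503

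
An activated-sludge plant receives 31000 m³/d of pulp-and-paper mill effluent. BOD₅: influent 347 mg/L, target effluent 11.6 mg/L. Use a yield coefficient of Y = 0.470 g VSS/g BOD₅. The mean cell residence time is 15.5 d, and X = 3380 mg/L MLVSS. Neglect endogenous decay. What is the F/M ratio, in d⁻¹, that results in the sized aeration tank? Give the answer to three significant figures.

F/M ≈ 0.142 d⁻¹

With k_d = 0 the design equation reduces to V = Y Q (S₀−S) θ_c / X = 0.470 × 31000 × (347 − 11.6) × 15.5 / 3380 = 22410 m³.
Food-to-microorganism ratio F/M = Q S₀ / (V X) = 31000 × 347 / (22410 × 3380) = 0.1420 d⁻¹.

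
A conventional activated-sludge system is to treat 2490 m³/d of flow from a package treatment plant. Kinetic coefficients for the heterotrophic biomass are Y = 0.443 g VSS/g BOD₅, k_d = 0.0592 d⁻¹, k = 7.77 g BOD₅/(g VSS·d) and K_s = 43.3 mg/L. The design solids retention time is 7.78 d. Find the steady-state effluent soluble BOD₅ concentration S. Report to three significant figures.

Effluent substrate depends only on kinetics and SRT: S = K_s(1 + k_d θ_c) / [θ_c(Yk − k_d) − 1] = 43.3 × (1 + 0.0592 × 7.78) / [7.78 × (0.443 × 7.77 − 0.0592) − 1] = 63.24 / 25.32 = 2.498 mg/L.

S ≈ 2.50 mg/L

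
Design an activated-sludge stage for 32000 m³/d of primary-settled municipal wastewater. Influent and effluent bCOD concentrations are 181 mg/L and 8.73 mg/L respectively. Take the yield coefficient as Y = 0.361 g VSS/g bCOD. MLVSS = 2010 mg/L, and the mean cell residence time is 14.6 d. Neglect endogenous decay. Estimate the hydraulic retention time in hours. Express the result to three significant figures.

τ ≈ 10.8 h

With k_d = 0 the design equation reduces to V = Y Q (S₀−S) θ_c / X = 0.361 × 32000 × (181 − 8.73) × 14.6 / 2010 = 14455 m³.
τ = V/Q = 14455/32000 = 0.4517 d, or 10.84 h.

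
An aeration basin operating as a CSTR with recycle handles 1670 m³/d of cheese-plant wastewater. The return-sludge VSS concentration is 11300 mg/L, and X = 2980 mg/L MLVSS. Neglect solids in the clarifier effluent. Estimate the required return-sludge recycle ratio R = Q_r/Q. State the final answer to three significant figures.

Mass balance around the secondary clarifier (neglecting effluent solids): R = X / (X_r − X) = 2980 / (11300 − 2980) = 0.3582.

R ≈ 0.358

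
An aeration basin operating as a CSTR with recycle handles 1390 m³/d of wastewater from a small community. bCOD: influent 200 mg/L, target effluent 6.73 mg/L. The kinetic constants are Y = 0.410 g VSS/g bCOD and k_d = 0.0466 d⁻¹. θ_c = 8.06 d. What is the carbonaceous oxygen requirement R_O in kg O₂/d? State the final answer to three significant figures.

R_O ≈ 155 kg O₂/d

Correct the yield for decay: Y_obs = Y/(1 + k_d θ_c) = 0.410 / (1 + 0.0466 × 8.06) = 0.410 / 1.376 = 0.2981.
ΔS = 200 − 6.73 = 193.3 mg/L, so the substrate removal rate is 1390 × 193.3/1000 = 268.6 kg bCOD/d.
Biomass synthesised: P_X = Y_obs × 268.6 = 80.07 kg VSS/d.
Carbonaceous O₂ demand = substrate oxidised − cell-mass equivalent = 268.6 − 1.42 × 80.07 = 154.9 kg O₂/d.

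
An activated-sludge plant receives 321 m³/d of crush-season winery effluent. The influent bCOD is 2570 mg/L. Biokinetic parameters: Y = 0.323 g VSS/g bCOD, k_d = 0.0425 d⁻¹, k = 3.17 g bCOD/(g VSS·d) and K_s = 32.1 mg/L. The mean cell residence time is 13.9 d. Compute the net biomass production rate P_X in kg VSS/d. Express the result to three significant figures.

Effluent substrate depends only on kinetics and SRT: S = K_s(1 + k_d θ_c) / [θ_c(Yk − k_d) − 1] = 32.1 × (1 + 0.0425 × 13.9) / [13.9 × (0.323 × 3.17 − 0.0425) − 1] = 51.06 / 12.64 = 4.039 mg/L.
The observed yield is Y_obs = Y/(1 + k_d·θ_c) = 0.323 / (1 + 0.0425 × 13.9) = 0.323 / 1.591 = 0.2030 g VSS per g bCOD removed.
Substrate removed = Q·(S₀ − S) = 321 m³/d × (2570 − 4.04) g/m³ = 8.24×10^5 g/d = 823.7 kg/d.
Net biomass production P_X = Y_obs × Q·(S₀ − S) = 0.2030 × 823.7 = 167.2 kg VSS/d.

P_X ≈ 167 kg VSS/d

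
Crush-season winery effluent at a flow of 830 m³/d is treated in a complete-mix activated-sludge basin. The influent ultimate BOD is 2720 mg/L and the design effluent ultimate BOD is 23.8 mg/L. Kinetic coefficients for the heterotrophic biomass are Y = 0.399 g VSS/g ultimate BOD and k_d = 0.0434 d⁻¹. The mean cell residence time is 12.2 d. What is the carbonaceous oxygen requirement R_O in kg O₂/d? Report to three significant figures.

The observed yield is Y_obs = Y/(1 + k_d·θ_c) = 0.399 / (1 + 0.0434 × 12.2) = 0.399 / 1.529 = 0.2609 g VSS per g ultimate BOD removed.
Mass of ultimate BOD removed per day: Q(S₀ − S) = 830 × 2696 g/m³ = 2238 kg/d.
P_X = Y_obs·Q·(S₀ − S) = 0.2609 × 2238 = 583.8 kg VSS/d.
Carbonaceous O₂ demand = substrate oxidised − cell-mass equivalent = 2238 − 1.42 × 583.8 = 1409 kg O₂/d.

R_O ≈ 1410 kg O₂/d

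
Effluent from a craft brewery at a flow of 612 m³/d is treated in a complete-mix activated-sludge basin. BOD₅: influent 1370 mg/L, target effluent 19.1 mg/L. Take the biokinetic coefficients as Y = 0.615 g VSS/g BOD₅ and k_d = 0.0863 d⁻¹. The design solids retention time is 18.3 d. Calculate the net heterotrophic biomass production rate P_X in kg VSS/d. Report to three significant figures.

Correct the yield for decay: Y_obs = Y/(1 + k_d θ_c) = 0.615 / (1 + 0.0863 × 18.3) = 0.615 / 2.579 = 0.2384.
Substrate removed = Q·(S₀ − S) = 612 m³/d × (1370 − 19.1) g/m³ = 8.27×10^5 g/d = 826.8 kg/d.
Biomass produced: P_X = Y_obs·Q·ΔS = 0.2384 × 826.8 ≈ 197.1 kg VSS/d.

P_X ≈ 197 kg VSS/d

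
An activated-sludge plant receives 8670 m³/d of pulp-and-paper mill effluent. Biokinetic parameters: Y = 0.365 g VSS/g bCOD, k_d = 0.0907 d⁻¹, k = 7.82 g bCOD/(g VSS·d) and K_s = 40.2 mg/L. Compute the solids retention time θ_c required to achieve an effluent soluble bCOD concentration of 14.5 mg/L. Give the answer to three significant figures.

From 1/θ_c = Y·k·S/(K_s + S) − k_d: Y·k·S/(K_s+S) = 0.365 × 7.82 × 14.5 / (40.2 + 14.5) = 0.7566 d⁻¹.
θ_c = 1/(μ − k_d) = 1/(0.7566 − 0.0907) = 1/0.6659 = 1.502 d.

θ_c ≈ 1.50 d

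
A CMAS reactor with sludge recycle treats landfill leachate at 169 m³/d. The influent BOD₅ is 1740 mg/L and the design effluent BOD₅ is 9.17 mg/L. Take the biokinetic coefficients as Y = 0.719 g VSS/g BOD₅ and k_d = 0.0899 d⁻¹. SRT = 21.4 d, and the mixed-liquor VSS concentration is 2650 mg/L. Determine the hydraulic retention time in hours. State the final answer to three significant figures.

τ ≈ 82.5 h

From the SRT design equation V = Y Q (S₀−S) θ_c / [X (1 + k_d θ_c)] = 0.719 × 169 × (1740 − 9.17) × 21.4 / [2650 × (1 + 0.0899 × 21.4)] = 4.5×10^6 / 7748 = 580.9 m³.
Hydraulic retention time τ = V/Q = 580.9 / 169 = 3.437 d = 82.49 h.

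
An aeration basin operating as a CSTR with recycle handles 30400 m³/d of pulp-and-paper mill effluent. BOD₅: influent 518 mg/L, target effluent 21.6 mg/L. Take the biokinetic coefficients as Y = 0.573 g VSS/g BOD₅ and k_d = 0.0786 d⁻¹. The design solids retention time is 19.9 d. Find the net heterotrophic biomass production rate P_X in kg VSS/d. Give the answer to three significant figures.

P_X ≈ 3370 kg VSS/d

Observed yield with endogenous decay: Y_obs = Y / (1 + k_d·θ_c) = 0.573 / (1 + 0.0786 × 19.9) = 0.573 / 2.564 = 0.2235 g VSS/g BOD₅.
Mass of BOD₅ removed per day: Q(S₀ − S) = 30400 × 496.4 g/m³ = 15091 kg/d.
Biomass produced: P_X = Y_obs·Q·ΔS = 0.2235 × 15091 ≈ 3372 kg VSS/d.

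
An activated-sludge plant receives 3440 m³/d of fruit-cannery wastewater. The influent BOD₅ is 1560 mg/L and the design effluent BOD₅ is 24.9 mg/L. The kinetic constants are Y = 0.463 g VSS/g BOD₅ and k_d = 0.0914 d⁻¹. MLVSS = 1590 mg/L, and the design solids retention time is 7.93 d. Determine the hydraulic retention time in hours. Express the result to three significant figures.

τ ≈ 49.3 h

Rearranging the biomass balance for a CMAS with decay, V = Y·Q·ΔS·θ_c / [X·(1+k_d θ_c)] = 0.463 × 3440 × (1560 − 24.9) × 7.93 / [1590 × (1 + 0.0914 × 7.93)] = 1.94×10^7 / 2742 = 7070 m³.
τ = V/Q = 7070/3440 = 2.055 d, or 49.32 h.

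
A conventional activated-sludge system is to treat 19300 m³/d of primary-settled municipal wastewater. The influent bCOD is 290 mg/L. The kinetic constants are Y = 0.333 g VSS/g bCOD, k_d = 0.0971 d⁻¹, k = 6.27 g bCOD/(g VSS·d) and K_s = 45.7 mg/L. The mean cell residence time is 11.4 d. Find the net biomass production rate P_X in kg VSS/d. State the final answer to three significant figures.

P_X ≈ 871 kg VSS/d

From the Monod/SRT balance for a CMAS, S = K_s·(1+k_d θ_c)/[θ_c·(Y k − k_d) − 1] = 45.7 × (1 + 0.0971 × 11.4) / [11.4 × (0.333 × 6.27 − 0.0971) − 1] = 96.29 / 21.70 = 4.438 mg/L.
Correct the yield for decay: Y_obs = Y/(1 + k_d θ_c) = 0.333 / (1 + 0.0971 × 11.4) = 0.333 / 2.107 = 0.1580.
ΔS = 290 − 4.44 = 285.6 mg/L, so the substrate removal rate is 19300 × 285.6/1000 = 5511 kg bCOD/d.
P_X = Y_obs · Q(S₀ − S) = 0.1580 × 5511 = 871.1 kg VSS/d.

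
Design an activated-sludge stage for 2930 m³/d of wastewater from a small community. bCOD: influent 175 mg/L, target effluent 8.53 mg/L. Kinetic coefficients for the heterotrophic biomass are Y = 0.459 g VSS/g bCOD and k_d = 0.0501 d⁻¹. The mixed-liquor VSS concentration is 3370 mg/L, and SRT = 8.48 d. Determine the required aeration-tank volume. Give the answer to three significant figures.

V ≈ 395 m³

Rearranging the biomass balance for a CMAS with decay, V = Y·Q·ΔS·θ_c / [X·(1+k_d θ_c)] = 0.459 × 2930 × (175 − 8.53) × 8.48 / [3370 × (1 + 0.0501 × 8.48)] = 1.9×10^6 / 4802 = 395.4 m³.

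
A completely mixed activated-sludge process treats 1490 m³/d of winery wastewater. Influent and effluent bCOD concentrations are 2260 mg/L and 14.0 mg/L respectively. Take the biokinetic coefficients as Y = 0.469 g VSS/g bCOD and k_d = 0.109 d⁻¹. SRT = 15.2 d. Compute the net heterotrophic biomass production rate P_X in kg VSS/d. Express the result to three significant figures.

The observed yield is Y_obs = Y/(1 + k_d·θ_c) = 0.469 / (1 + 0.109 × 15.2) = 0.469 / 2.657 = 0.1765 g VSS per g bCOD removed.
Q·(S₀ − S) = 1490 × (2260 − 14.0) × 10⁻³ = 3347 kg/d removed.
P_X = Y_obs · Q(S₀ − S) = 0.1765 × 3347 = 590.8 kg VSS/d.

P_X ≈ 591 kg VSS/d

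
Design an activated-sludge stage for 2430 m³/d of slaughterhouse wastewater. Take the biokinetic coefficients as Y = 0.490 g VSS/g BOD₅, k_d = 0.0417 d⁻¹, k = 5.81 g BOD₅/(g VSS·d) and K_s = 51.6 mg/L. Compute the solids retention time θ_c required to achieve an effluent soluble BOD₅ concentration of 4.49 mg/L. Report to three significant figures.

Specific growth rate at S = 4.49 mg/L: μ = YkS/(K_s+S) = 0.490·5.81·4.49/(51.6+4.49) = 0.2279 d⁻¹.
1/θ_c = 0.2279 − 0.0417 = 0.1862 d⁻¹, so θ_c = 5.371 d.

θ_c ≈ 5.37 d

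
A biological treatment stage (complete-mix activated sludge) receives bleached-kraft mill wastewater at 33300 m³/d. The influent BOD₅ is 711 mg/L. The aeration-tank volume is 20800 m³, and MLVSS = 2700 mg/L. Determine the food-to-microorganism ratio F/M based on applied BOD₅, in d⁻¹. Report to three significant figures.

F/M ≈ 0.422 d⁻¹

Food-to-microorganism ratio F/M = Q S₀ / (V X) = 33300 × 711 / (20800 × 2700) = 0.4216 d⁻¹.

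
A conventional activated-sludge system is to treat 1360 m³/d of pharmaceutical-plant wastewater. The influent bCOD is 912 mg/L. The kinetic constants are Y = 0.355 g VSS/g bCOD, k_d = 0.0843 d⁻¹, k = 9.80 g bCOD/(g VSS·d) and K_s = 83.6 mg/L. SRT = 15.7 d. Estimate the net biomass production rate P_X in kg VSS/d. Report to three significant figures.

From the Monod/SRT balance for a CMAS, S = K_s·(1+k_d θ_c)/[θ_c·(Y k − k_d) − 1] = 83.6 × (1 + 0.0843 × 15.7) / [15.7 × (0.355 × 9.80 − 0.0843) − 1] = 194.2 / 52.30 = 3.714 mg/L.
Correct the yield for decay: Y_obs = Y/(1 + k_d θ_c) = 0.355 / (1 + 0.0843 × 15.7) = 0.355 / 2.324 = 0.1528.
ΔS = 912 − 3.71 = 908.3 mg/L, so the substrate removal rate is 1360 × 908.3/1000 = 1235 kg bCOD/d.
So the net sludge growth is P_X = 0.1528 × 1235 = 188.7 kg VSS/d.

P_X ≈ 189 kg VSS/d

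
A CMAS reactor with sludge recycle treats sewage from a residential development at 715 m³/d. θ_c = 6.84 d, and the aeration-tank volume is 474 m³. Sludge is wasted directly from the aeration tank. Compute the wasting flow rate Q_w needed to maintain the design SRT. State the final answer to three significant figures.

Q_w ≈ 69.3 m³/d

With mixed-liquor wasting, θ_c = V/Q_w, so Q_w = V/θ_c = 474.0/6.84 = 69.30 m³/d.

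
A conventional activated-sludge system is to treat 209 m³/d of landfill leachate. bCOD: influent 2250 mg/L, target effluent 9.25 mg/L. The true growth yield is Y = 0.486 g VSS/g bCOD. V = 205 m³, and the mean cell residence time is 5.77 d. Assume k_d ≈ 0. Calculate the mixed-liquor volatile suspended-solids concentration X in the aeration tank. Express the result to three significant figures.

X ≈ 6410 mg/L

From V·X = Y·Q·(S₀ − S)·θ_c (decay neglected): X = 0.486 × 209 × (2250 − 9.25) × 5.77 / 205 = 6406 mg/L.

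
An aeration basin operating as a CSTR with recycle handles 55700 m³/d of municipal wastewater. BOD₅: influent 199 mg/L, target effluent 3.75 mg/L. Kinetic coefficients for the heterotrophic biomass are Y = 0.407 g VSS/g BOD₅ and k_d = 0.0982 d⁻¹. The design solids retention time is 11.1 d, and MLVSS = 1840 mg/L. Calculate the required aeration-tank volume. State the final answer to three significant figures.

V ≈ 12800 m³

Steady-state biomass mass balance: V·X·(1 + k_d·θ_c) = Y·Q·(S₀ − S)·θ_c, so V = 0.407 × 55700 × (199 − 3.75) × 11.1 / [1840 × (1 + 0.0982 × 11.1)] = 4.91×10^7 / 3846 = 12776 m³.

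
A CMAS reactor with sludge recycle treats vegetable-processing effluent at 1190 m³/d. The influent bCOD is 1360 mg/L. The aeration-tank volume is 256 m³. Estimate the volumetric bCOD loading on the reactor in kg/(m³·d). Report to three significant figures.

L_v ≈ 6.32 kg bCOD/(m³·d)

L_v = Q S₀ / V = 1190 × 1360 × 10⁻³ / 256.0 = 6.322 kg/(m³·d).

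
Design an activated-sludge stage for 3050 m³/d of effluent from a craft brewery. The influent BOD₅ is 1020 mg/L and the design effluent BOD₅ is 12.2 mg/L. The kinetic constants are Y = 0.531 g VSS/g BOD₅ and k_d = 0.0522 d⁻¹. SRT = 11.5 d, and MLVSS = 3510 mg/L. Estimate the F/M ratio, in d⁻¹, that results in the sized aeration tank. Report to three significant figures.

F/M ≈ 0.265 d⁻¹

Steady-state biomass mass balance: V·X·(1 + k_d·θ_c) = Y·Q·(S₀ − S)·θ_c, so V = 0.531 × 3050 × (1020 − 12.2) × 11.5 / [3510 × (1 + 0.0522 × 11.5)] = 1.88×10^7 / 5617 = 3342 m³.
F/M = Q·S₀ / (V·X) = 3050 × 1020 / (3342 × 3510) = 0.2652 g BOD₅·(g VSS·d)⁻¹.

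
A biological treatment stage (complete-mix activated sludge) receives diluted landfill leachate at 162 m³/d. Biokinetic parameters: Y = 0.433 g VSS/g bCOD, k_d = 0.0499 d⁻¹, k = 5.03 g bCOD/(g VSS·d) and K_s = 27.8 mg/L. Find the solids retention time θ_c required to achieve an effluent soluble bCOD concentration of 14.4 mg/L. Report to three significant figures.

From 1/θ_c = Y·k·S/(K_s + S) − k_d: Y·k·S/(K_s+S) = 0.433 × 5.03 × 14.4 / (27.8 + 14.4) = 0.7432 d⁻¹.
Then 1/θ_c = μ − k_d = 0.7432 − 0.0499 = 0.6933 d⁻¹, giving θ_c = 1.442 d.

θ_c ≈ 1.44 d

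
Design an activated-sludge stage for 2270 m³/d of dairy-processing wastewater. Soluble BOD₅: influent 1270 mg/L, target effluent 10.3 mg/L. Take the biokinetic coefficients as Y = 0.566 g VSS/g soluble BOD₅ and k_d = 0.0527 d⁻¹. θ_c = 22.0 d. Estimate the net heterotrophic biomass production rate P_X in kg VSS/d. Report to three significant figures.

Correct the yield for decay: Y_obs = Y/(1 + k_d θ_c) = 0.566 / (1 + 0.0527 × 22.0) = 0.566 / 2.159 = 0.2621.
Substrate removed = Q·(S₀ − S) = 2270 m³/d × (1270 − 10.3) g/m³ = 2.86×10^6 g/d = 2860 kg/d.
P_X = Y_obs · Q(S₀ − S) = 0.2621 × 2860 = 749.5 kg VSS/d.

P_X ≈ 750 kg VSS/d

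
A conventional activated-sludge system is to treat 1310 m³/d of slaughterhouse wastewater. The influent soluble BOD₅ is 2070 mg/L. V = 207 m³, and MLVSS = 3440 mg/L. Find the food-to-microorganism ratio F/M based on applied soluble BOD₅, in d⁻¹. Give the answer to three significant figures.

F/M ≈ 3.81 d⁻¹

Food-to-microorganism ratio F/M = Q S₀ / (V X) = 1310 × 2070 / (207.0 × 3440) = 3.808 d⁻¹.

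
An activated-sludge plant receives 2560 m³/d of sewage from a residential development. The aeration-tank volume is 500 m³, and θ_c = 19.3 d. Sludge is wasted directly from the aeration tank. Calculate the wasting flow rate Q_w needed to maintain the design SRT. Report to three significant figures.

With mixed-liquor wasting, θ_c = V/Q_w, so Q_w = V/θ_c = 500.0/19.3 = 25.91 m³/d.

Q_w ≈ 25.9 m³/d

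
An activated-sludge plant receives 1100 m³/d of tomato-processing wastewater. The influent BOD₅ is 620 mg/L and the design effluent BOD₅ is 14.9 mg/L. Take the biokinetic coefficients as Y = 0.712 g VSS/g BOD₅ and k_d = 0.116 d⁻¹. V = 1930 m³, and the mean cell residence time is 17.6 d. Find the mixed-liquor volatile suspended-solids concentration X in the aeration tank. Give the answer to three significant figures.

Solving the biomass balance for X: X = Y Q (S₀−S) θ_c / [V (1+k_d θ_c)] = 0.712 × 1100 × (620 − 14.9) × 17.6 / [1930 × (1 + 0.116 × 17.6)] = 1421 mg/L.

X ≈ 1420 mg/L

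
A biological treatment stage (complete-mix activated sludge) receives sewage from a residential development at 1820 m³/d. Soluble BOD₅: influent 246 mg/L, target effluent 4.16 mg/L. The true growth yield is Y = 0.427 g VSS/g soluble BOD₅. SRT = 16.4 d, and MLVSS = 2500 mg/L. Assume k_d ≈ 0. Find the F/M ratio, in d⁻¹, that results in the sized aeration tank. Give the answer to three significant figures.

F/M ≈ 0.145 d⁻¹

With k_d = 0 the design equation reduces to V = Y Q (S₀−S) θ_c / X = 0.427 × 1820 × (246 − 4.16) × 16.4 / 2500 = 1233 m³.
F/M = Q·S₀ / (V·X) = 1820 × 246 / (1233 × 2500) = 0.1453 g soluble BOD₅·(g VSS·d)⁻¹.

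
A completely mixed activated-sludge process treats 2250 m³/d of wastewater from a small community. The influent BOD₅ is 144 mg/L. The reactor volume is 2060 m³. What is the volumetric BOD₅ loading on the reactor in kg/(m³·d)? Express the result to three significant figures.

L_v ≈ 0.157 kg BOD₅/(m³·d)

L_v = Q S₀ / V = 2250 × 144 × 10⁻³ / 2060 = 0.1573 kg/(m³·d).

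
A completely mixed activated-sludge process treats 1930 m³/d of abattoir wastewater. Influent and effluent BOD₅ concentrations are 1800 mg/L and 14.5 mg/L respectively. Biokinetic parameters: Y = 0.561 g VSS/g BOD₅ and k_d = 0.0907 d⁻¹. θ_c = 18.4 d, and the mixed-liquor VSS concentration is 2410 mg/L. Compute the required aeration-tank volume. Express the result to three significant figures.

From the SRT design equation V = Y Q (S₀−S) θ_c / [X (1 + k_d θ_c)] = 0.561 × 1930 × (1800 − 14.5) × 18.4 / [2410 × (1 + 0.0907 × 18.4)] = 3.56×10^7 / 6432 = 5530 m³.

V ≈ 5530 m³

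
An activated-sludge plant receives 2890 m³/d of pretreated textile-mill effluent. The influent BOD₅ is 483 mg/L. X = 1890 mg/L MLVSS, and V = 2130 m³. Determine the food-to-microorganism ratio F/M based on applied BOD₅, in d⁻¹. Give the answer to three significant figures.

F/M ≈ 0.347 d⁻¹

Food-to-microorganism ratio F/M = Q S₀ / (V X) = 2890 × 483 / (2130 × 1890) = 0.3467 d⁻¹.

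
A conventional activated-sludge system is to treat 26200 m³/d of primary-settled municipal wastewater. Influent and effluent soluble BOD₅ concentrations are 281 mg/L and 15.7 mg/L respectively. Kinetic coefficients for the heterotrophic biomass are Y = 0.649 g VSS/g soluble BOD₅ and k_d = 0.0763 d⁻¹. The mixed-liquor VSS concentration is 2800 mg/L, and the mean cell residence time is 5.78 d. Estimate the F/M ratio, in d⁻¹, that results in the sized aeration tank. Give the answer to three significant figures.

From the SRT design equation V = Y Q (S₀−S) θ_c / [X (1 + k_d θ_c)] = 0.649 × 26200 × (281 − 15.7) × 5.78 / [2800 × (1 + 0.0763 × 5.78)] = 2.61×10^7 / 4035 = 6462 m³.
F/M = applied load / biomass = Q·S₀/(V·X) = 26200 × 281 / (6462 × 2800) = 0.4069 d⁻¹.

F/M ≈ 0.407 d⁻¹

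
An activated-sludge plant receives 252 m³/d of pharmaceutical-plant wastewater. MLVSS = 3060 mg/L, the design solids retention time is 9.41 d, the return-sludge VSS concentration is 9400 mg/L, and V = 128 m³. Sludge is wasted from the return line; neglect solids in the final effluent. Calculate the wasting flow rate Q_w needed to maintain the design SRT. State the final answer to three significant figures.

Q_w ≈ 4.43 m³/d

Wasting from the return line (neglecting effluent solids): Q_w = V·X / (θ_c·X_r) = 128.0 × 3060 / (9.41 × 9400) = 4.428 m³/d.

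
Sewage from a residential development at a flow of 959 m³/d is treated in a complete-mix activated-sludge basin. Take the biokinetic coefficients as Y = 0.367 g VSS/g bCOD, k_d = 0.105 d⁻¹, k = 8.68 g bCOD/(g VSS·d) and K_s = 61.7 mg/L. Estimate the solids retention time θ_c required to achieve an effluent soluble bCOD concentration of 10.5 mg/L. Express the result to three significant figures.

θ_c ≈ 2.79 d

Specific growth rate at S = 10.5 mg/L: μ = YkS/(K_s+S) = 0.367·8.68·10.5/(61.7+10.5) = 0.4633 d⁻¹.
θ_c = 1/(μ − k_d) = 1/(0.4633 − 0.105) = 1/0.3583 = 2.791 d.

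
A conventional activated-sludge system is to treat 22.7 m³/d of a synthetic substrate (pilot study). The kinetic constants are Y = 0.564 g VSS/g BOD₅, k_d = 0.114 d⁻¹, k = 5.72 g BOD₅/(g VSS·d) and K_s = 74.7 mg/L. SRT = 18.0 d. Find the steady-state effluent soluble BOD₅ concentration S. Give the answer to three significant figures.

S ≈ 4.14 mg/L

Effluent substrate depends only on kinetics and SRT: S = K_s(1 + k_d θ_c) / [θ_c(Yk − k_d) − 1] = 74.7 × (1 + 0.114 × 18.0) / [18.0 × (0.564 × 5.72 − 0.114) − 1] = 228.0 / 55.02 = 4.144 mg/L.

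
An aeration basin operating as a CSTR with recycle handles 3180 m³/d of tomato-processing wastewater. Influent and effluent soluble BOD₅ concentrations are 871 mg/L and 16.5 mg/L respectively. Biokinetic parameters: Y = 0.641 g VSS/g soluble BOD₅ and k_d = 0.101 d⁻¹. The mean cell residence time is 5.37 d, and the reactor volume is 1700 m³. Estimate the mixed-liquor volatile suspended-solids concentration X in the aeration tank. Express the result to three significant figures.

From V·X·(1 + k_d·θ_c) = Y·Q·(S₀ − S)·θ_c: X = 0.641 × 3180 × (871 − 16.5) × 5.37 / [1700 × (1 + 0.101 × 5.37)] = 3567 mg/L.

X ≈ 3570 mg/L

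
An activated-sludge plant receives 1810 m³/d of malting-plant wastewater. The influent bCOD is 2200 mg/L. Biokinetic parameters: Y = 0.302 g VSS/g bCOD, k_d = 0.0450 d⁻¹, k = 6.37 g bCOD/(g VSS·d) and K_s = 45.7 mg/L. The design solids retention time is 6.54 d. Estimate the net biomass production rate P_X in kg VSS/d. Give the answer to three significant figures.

P_X ≈ 927 kg VSS/d

For a completely mixed reactor with recycle the Lawrence–McCarty relation gives S = K_s·(1 + k_d·θ_c) / [θ_c·(Y·k − k_d) − 1] = 45.7 × (1 + 0.0450 × 6.54) / [6.54 × (0.302 × 6.37 − 0.0450) − 1] = 59.15 / 11.29 = 5.241 mg/L.
The observed yield is Y_obs = Y/(1 + k_d·θ_c) = 0.302 / (1 + 0.0450 × 6.54) = 0.302 / 1.294 = 0.2333 g VSS per g bCOD removed.
Mass of bCOD removed per day: Q(S₀ − S) = 1810 × 2195 g/m³ = 3973 kg/d.
So the net sludge growth is P_X = 0.2333 × 3973 = 926.9 kg VSS/d.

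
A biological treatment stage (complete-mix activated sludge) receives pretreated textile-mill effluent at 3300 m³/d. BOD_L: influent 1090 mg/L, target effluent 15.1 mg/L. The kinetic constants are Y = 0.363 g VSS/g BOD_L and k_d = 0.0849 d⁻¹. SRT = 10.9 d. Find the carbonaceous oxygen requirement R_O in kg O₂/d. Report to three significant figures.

The observed yield is Y_obs = Y/(1 + k_d·θ_c) = 0.363 / (1 + 0.0849 × 10.9) = 0.363 / 1.925 = 0.1885 g VSS per g BOD_L removed.
ΔS = 1090 − 15.1 = 1075 mg/L, so the substrate removal rate is 3300 × 1075/1000 = 3547 kg BOD_L/d.
Biomass synthesised: P_X = Y_obs × 3547 = 668.8 kg VSS/d.
Carbonaceous O₂ demand = substrate oxidised − cell-mass equivalent = 3547 − 1.42 × 668.8 = 2598 kg O₂/d.

R_O ≈ 2600 kg O₂/d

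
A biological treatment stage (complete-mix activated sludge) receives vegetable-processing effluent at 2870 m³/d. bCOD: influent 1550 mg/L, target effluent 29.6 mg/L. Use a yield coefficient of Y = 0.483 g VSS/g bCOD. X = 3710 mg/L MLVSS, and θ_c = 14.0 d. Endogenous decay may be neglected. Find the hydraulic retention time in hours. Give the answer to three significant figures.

τ ≈ 66.5 h

With k_d = 0 the design equation reduces to V = Y Q (S₀−S) θ_c / X = 0.483 × 2870 × (1550 − 29.6) × 14.0 / 3710 = 7953 m³.
Hydraulic retention time τ = V/Q = 7953 / 2870 = 2.771 d = 66.51 h.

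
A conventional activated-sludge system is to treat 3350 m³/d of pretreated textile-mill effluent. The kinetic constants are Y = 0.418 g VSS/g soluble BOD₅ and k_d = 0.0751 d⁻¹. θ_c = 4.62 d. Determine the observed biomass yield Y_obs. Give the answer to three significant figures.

The observed yield is Y_obs = Y/(1 + k_d·θ_c) = 0.418 / (1 + 0.0751 × 4.62) = 0.418 / 1.347 = 0.3103 g VSS per g soluble BOD₅ removed.

Y_obs ≈ 0.310 g VSS/g soluble BOD₅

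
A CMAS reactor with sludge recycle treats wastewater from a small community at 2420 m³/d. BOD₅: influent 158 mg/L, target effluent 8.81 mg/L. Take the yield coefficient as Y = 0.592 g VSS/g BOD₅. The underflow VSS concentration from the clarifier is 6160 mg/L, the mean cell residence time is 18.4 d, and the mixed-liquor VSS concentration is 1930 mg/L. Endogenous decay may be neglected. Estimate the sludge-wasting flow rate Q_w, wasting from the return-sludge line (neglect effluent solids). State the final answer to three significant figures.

Q_w ≈ 34.7 m³/d

With k_d = 0 the design equation reduces to V = Y Q (S₀−S) θ_c / X = 0.592 × 2420 × (158 − 8.81) × 18.4 / 1930 = 2038 m³.
Q_w = (V·X)/(θ_c X_r) = 2038 × 1930 / (18.4 × 6160) = 34.70 m³/d.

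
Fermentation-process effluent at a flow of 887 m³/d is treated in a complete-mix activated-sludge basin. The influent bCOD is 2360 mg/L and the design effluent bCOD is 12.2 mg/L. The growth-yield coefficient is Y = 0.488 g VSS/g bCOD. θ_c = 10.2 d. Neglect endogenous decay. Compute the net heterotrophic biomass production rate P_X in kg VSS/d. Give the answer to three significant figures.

P_X ≈ 1020 kg VSS/d

Since k_d ≈ 0, Y_obs = Y = 0.488 g VSS/g bCOD.
Q·(S₀ − S) = 887 × (2360 − 12.2) × 10⁻³ = 2082 kg/d removed.
So the net sludge growth is P_X = 0.4880 × 2082 = 1016 kg VSS/d.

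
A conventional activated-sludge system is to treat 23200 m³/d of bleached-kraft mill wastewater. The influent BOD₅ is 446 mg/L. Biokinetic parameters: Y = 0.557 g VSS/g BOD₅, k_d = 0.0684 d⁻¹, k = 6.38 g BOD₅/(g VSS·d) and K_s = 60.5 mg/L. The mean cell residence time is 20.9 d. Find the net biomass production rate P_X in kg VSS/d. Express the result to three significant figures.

From the Monod/SRT balance for a CMAS, S = K_s·(1+k_d θ_c)/[θ_c·(Y k − k_d) − 1] = 60.5 × (1 + 0.0684 × 20.9) / [20.9 × (0.557 × 6.38 − 0.0684) − 1] = 147.0 / 71.84 = 2.046 mg/L.
Y_obs = Y / (1 + k_d θ_c) = 0.557 / (1 + 0.0684 × 20.9) = 0.557 / 2.430 = 0.2293.
Substrate removed = Q·(S₀ − S) = 23200 m³/d × (446 − 2.05) g/m³ = 1.03×10^7 g/d = 10300 kg/d.
So the net sludge growth is P_X = 0.2293 × 10300 = 2361 kg VSS/d.

P_X ≈ 2360 kg VSS/d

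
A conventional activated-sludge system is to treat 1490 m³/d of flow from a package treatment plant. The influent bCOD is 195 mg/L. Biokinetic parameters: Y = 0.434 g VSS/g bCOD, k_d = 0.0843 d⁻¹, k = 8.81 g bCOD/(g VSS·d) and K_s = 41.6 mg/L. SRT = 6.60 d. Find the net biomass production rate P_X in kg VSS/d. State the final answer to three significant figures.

P_X ≈ 79.9 kg VSS/d

From the Monod/SRT balance for a CMAS, S = K_s·(1+k_d θ_c)/[θ_c·(Y k − k_d) − 1] = 41.6 × (1 + 0.0843 × 6.60) / [6.60 × (0.434 × 8.81 − 0.0843) − 1] = 64.75 / 23.68 = 2.734 mg/L.
The observed yield is Y_obs = Y/(1 + k_d·θ_c) = 0.434 / (1 + 0.0843 × 6.60) = 0.434 / 1.556 = 0.2789 g VSS per g bCOD removed.
Substrate removed = Q·(S₀ − S) = 1490 m³/d × (195 − 2.73) g/m³ = 2.86×10^5 g/d = 286.5 kg/d.
P_X = Y_obs · Q(S₀ − S) = 0.2789 × 286.5 = 79.89 kg VSS/d.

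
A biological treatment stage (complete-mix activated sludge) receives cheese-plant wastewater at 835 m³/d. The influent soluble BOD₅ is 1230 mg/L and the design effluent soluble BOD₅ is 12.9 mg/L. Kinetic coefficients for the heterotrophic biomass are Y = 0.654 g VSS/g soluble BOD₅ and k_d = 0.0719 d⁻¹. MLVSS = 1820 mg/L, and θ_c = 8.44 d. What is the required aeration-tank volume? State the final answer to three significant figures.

V ≈ 1920 m³

Rearranging the biomass balance for a CMAS with decay, V = Y·Q·ΔS·θ_c / [X·(1+k_d θ_c)] = 0.654 × 835 × (1230 − 12.9) × 8.44 / [1820 × (1 + 0.0719 × 8.44)] = 5.61×10^6 / 2924 = 1918 m³.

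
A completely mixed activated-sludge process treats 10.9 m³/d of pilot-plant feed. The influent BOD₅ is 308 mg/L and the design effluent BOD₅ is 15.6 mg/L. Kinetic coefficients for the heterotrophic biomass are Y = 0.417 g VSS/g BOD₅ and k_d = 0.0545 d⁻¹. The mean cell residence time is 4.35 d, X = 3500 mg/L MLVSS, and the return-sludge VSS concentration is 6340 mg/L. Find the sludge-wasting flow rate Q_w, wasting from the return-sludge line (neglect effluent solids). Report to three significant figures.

Q_w ≈ 0.169 m³/d

Steady-state biomass mass balance: V·X·(1 + k_d·θ_c) = Y·Q·(S₀ − S)·θ_c, so V = 0.417 × 10.9 × (308 − 15.6) × 4.35 / [3500 × (1 + 0.0545 × 4.35)] = 5.78×10^3 / 4330 = 1.335 m³.
Wasting from the return line (neglecting effluent solids): Q_w = V·X / (θ_c·X_r) = 1.335 × 3500 / (4.35 × 6340) = 0.1695 m³/d.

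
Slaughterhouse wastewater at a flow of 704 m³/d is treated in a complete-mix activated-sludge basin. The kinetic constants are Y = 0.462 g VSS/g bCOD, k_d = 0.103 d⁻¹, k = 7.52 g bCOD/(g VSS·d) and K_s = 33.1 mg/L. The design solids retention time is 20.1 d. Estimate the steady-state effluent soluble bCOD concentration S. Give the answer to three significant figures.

For a completely mixed reactor with recycle the Lawrence–McCarty relation gives S = K_s·(1 + k_d·θ_c) / [θ_c·(Y·k − k_d) − 1] = 33.1 × (1 + 0.103 × 20.1) / [20.1 × (0.462 × 7.52 − 0.103) − 1] = 101.6 / 66.76 = 1.522 mg/L.

S ≈ 1.52 mg/L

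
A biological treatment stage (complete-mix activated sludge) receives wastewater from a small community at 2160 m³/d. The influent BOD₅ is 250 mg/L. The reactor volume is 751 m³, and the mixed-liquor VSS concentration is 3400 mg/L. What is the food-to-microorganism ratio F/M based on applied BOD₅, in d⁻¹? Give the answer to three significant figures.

F/M = applied load / biomass = Q·S₀/(V·X) = 2160 × 250 / (751.0 × 3400) = 0.2115 d⁻¹.

F/M ≈ 0.211 d⁻¹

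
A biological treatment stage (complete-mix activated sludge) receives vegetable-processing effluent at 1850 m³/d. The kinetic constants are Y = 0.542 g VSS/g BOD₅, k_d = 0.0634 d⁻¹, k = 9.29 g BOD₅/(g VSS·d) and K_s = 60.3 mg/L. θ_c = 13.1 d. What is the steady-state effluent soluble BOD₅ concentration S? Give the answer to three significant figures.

From the Monod/SRT balance for a CMAS, S = K_s·(1+k_d θ_c)/[θ_c·(Y k − k_d) − 1] = 60.3 × (1 + 0.0634 × 13.1) / [13.1 × (0.542 × 9.29 − 0.0634) − 1] = 110.4 / 64.13 = 1.721 mg/L.

S ≈ 1.72 mg/L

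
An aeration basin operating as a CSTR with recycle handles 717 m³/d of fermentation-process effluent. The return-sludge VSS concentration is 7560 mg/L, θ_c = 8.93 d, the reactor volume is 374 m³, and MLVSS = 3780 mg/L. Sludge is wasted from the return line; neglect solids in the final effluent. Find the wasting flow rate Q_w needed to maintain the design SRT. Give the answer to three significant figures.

Q_w = (V·X)/(θ_c X_r) = 374.0 × 3780 / (8.93 × 7560) = 20.94 m³/d.

Q_w ≈ 20.9 m³/d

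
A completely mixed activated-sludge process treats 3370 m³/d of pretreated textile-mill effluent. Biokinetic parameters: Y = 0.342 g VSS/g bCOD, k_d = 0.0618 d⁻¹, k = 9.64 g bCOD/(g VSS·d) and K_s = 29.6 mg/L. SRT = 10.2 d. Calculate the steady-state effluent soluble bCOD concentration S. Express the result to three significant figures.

S ≈ 1.51 mg/L

For a completely mixed reactor with recycle the Lawrence–McCarty relation gives S = K_s·(1 + k_d·θ_c) / [θ_c·(Y·k − k_d) − 1] = 29.6 × (1 + 0.0618 × 10.2) / [10.2 × (0.342 × 9.64 − 0.0618) − 1] = 48.26 / 32.00 = 1.508 mg/L.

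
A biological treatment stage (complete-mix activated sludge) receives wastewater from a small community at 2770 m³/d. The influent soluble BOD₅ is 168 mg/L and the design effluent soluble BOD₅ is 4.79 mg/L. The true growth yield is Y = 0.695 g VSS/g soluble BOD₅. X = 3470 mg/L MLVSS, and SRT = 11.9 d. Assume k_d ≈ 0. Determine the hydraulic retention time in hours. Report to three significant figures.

τ ≈ 9.34 h

Biomass mass balance (decay neglected): V·X = Y·Q·(S₀ − S)·θ_c, so V = 0.695 × 2770 × (168 − 4.79) × 11.9 / 3470 = 1078 m³.
τ = V/Q = 1078/2770 = 0.3890 d, or 9.336 h.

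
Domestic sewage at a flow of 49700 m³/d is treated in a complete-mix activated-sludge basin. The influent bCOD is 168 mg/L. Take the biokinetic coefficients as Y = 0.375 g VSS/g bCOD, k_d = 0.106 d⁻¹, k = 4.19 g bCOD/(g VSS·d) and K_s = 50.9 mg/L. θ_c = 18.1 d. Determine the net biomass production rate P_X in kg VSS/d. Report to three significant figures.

For a completely mixed reactor with recycle the Lawrence–McCarty relation gives S = K_s·(1 + k_d·θ_c) / [θ_c·(Y·k − k_d) − 1] = 50.9 × (1 + 0.106 × 18.1) / [18.1 × (0.375 × 4.19 − 0.106) − 1] = 148.6 / 25.52 = 5.821 mg/L.
Correct the yield for decay: Y_obs = Y/(1 + k_d θ_c) = 0.375 / (1 + 0.106 × 18.1) = 0.375 / 2.919 = 0.1285.
Substrate removed = Q·(S₀ − S) = 49700 m³/d × (168 − 5.82) g/m³ = 8.06×10^6 g/d = 8060 kg/d.
P_X = Y_obs · Q(S₀ − S) = 0.1285 × 8060 = 1036 kg VSS/d.

P_X ≈ 1040 kg VSS/d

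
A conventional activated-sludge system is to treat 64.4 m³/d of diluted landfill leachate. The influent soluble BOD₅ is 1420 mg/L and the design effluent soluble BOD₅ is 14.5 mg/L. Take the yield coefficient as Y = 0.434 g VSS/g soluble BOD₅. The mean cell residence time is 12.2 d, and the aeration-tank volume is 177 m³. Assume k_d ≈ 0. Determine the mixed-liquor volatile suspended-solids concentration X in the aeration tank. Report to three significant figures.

X ≈ 2710 mg/L

Without decay, X = Y Q (S₀−S) θ_c / V = 0.434 × 64.4 × (1420 − 14.5) × 12.2 / 177 = 2708 mg/L.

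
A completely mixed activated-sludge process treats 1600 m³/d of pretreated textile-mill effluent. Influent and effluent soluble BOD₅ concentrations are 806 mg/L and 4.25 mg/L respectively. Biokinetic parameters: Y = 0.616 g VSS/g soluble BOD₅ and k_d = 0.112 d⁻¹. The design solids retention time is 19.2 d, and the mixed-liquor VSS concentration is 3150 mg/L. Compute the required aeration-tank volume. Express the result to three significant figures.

Rearranging the biomass balance for a CMAS with decay, V = Y·Q·ΔS·θ_c / [X·(1+k_d θ_c)] = 0.616 × 1600 × (806 − 4.25) × 19.2 / [3150 × (1 + 0.112 × 19.2)] = 1.52×10^7 / 9924 = 1529 m³.

V ≈ 1530 m³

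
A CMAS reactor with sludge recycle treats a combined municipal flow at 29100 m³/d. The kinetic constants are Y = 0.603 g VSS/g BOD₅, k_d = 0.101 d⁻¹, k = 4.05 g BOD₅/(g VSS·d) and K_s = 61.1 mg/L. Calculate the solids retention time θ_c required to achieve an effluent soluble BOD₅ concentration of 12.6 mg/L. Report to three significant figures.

θ_c ≈ 3.16 d

Specific growth rate at S = 12.6 mg/L: μ = YkS/(K_s+S) = 0.603·4.05·12.6/(61.1+12.6) = 0.4175 d⁻¹.
Then 1/θ_c = μ − k_d = 0.4175 − 0.101 = 0.3165 d⁻¹, giving θ_c = 3.159 d.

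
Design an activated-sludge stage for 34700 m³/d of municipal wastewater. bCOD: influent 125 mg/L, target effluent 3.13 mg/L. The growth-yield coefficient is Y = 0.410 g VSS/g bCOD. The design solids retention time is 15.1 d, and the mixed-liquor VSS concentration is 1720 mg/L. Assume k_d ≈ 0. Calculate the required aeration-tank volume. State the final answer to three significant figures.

Biomass mass balance (decay neglected): V·X = Y·Q·(S₀ − S)·θ_c, so V = 0.410 × 34700 × (125 − 3.13) × 15.1 / 1720 = 15222 m³.

V ≈ 15200 m³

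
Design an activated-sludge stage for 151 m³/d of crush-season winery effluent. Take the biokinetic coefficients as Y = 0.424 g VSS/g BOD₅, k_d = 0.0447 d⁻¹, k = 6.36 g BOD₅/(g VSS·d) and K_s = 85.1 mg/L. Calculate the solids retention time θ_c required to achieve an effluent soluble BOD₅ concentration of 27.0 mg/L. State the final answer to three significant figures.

Specific growth rate at S = 27.0 mg/L: μ = YkS/(K_s+S) = 0.424·6.36·27.0/(85.1+27.0) = 0.6495 d⁻¹.
1/θ_c = 0.6495 − 0.0447 = 0.6048 d⁻¹, so θ_c = 1.653 d.

θ_c ≈ 1.65 d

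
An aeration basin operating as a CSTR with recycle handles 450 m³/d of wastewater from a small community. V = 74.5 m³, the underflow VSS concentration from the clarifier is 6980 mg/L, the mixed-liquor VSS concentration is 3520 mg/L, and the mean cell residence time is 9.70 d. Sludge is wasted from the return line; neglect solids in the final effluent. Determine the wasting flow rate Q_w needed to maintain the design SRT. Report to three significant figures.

θ_c = V·X/(Q_w·X_r) when wasting from the recycle, so Q_w = V·X/(θ_c·X_r) = 74.50 × 3520 / (9.70 × 6980) = 3.873 m³/d.

Q_w ≈ 3.87 m³/d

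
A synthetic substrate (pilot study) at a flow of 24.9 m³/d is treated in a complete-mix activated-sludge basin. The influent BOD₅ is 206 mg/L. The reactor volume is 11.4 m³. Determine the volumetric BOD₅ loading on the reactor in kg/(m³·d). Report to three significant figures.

Applied BOD₅ load per unit volume = Q·S₀/V = (24.9 × 206/1000)/11.40 = 0.4499 kg BOD₅·m⁻³·d⁻¹.

L_v ≈ 0.450 kg BOD₅/(m³·d)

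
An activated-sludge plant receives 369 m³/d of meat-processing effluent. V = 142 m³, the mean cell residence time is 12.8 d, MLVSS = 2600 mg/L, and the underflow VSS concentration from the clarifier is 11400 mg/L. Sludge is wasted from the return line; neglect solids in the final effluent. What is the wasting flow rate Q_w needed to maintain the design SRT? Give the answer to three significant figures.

Q_w = (V·X)/(θ_c X_r) = 142.0 × 2600 / (12.8 × 11400) = 2.530 m³/d.

Q_w ≈ 2.53 m³/d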